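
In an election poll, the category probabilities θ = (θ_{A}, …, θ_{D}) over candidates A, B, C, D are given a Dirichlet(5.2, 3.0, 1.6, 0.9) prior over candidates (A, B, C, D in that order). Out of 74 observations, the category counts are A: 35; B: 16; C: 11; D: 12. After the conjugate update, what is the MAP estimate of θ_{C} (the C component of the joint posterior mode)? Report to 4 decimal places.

The Dirichlet prior is conjugate to the Multinomial likelihood: each posterior αⱼ = prior αⱼ + observed count nⱼ.
Posterior concentration: (40.2, 19.0, 12.6, 12.9), total = 84.7.
Joint mode component: (α_{C}−1)/(Σα−K) = 11.6/80.7 = 0.1437.

0.1437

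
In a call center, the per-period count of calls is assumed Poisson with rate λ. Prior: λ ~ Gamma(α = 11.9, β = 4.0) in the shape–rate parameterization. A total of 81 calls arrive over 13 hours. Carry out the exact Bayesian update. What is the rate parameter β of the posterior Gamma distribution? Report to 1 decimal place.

With a Gamma(shape α, rate β) prior, the Poisson likelihood is conjugate: the posterior is Gamma(α + ΣXᵢ, β + n).
Posterior: Gamma(α+S, β+n) = Gamma(11.9+81, 4.0+13) = Gamma(92.9, 17.0).
Posterior β = 17.0.

17.0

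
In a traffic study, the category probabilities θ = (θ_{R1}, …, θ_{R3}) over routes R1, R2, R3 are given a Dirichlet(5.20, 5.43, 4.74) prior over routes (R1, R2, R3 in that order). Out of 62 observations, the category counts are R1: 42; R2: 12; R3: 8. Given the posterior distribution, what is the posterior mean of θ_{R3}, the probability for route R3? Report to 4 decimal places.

The Dirichlet prior is conjugate to the Multinomial likelihood: each posterior αⱼ = prior αⱼ + observed count nⱼ.
Posterior concentration: (47.20, 17.43, 12.74), total = 77.37.
E[θ_{R3}|data] = α_{R3}/Σα = 12.74/77.37 = 0.1647.

0.1647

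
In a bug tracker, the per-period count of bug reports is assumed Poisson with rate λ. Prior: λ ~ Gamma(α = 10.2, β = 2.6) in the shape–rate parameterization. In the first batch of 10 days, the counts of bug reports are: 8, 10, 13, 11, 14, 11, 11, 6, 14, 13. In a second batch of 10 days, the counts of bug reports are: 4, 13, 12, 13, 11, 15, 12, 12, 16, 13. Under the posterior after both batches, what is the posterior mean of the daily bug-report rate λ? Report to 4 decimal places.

With a Gamma(shape α, rate β) prior, the Poisson likelihood is conjugate: the posterior is Gamma(α + ΣXᵢ, β + n).
Batch 1: sum of counts S = 111 over n = 10 days.
After batch 1: Gamma(α+S, β+n) = Gamma(10.2+111, 2.6+10) = Gamma(121.2, 12.6).
Batch 2: sum of counts S = 121 over n = 10 days.
After batch 2: Gamma(α+S, β+n) = Gamma(121.2+121, 12.6+10) = Gamma(242.2, 22.6).
Posterior mean = α/β = 242.2/22.6 = 10.7168.

10.7168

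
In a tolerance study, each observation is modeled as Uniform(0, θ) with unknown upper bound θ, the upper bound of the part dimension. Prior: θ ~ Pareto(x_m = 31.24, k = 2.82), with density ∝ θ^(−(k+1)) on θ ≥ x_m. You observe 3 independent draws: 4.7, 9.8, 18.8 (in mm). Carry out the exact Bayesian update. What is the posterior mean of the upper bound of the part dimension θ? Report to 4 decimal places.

A Pareto(scale x_m, shape k) prior on the upper bound θ of Uniform(0, θ) is conjugate: posterior is Pareto(max(x_m, max xᵢ), k + n).
Sample maximum = 18.8; prior scale x_m = 31.24 → posterior scale = max = 31.24.
Posterior shape = 2.82 + 3 = 5.82.
E[θ|data] = k·x_m/(k−1) = 5.82·31.24/4.82 = 37.7213.

37.7213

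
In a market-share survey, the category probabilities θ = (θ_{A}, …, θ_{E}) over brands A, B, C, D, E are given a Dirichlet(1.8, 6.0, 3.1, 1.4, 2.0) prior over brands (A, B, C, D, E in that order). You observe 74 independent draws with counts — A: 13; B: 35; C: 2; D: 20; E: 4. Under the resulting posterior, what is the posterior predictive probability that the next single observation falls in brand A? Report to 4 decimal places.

0.1676

The Dirichlet prior is conjugate to the Multinomial likelihood: each posterior αⱼ = prior αⱼ + observed count nⱼ.
Posterior concentration: (14.8, 41.0, 5.1, 21.4, 6.0), total = 88.3.
P(next = A | data) = α_{A}/Σα = 0.1676.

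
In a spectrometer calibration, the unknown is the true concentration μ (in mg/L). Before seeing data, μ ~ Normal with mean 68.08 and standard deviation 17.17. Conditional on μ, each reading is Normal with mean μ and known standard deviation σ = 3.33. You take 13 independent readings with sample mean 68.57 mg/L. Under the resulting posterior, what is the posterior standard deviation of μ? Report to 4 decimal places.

0.9222

For Normal data with known variance σ², a Normal(μ₀, σ₀²) prior on μ is conjugate. Posterior precision = 1/σ₀² + n/σ²; posterior mean is the precision-weighted average of μ₀ and x̄.
σ₀² = 17.17² = 294.8089, σ² = 3.33² = 11.0889; σ² + n·σ₀² = 11.0889 + 13·294.8089 = 3843.6046.
Posterior precision = 1/σ₀² + n/σ² = 1/294.8089 + 13/11.0889 = (σ² + n·σ₀²)/(σ₀²σ²) = 3843.6046/(294.8089·11.0889); posterior variance σₙ² = σ₀²σ²/(σ² + n·σ₀²) = 294.8089·11.0889/3843.6046 = 0.850531.
Posterior SD = √σₙ² = √(294.8089·11.0889/3843.6046) = 0.9222.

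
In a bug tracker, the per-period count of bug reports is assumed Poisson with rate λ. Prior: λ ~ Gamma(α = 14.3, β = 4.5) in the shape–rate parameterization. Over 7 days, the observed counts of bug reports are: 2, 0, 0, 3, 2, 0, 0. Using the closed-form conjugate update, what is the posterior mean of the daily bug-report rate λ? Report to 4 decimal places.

1.8522

With a Gamma(shape α, rate β) prior, the Poisson likelihood is conjugate: the posterior is Gamma(α + ΣXᵢ, β + n).
Sum of counts S = 7 over n = 7 days.
Posterior: Gamma(α+S, β+n) = Gamma(14.3+7, 4.5+7) = Gamma(21.3, 11.5).
Posterior mean = α/β = 21.3/11.5 = 1.8522.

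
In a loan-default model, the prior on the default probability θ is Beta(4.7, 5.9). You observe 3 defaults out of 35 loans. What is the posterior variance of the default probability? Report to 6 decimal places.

0.003012

The Beta prior is conjugate to a Binomial/Bernoulli likelihood; the update adds successes to α and failures to β.
Posterior: Beta(α+k, β+n−k) = Beta(4.7+3, 5.9+32) = Beta(7.7, 37.9).
Var = αβ/((α+β)²(α+β+1)) = 7.7·37.9/(45.6²·46.6) = 0.003012.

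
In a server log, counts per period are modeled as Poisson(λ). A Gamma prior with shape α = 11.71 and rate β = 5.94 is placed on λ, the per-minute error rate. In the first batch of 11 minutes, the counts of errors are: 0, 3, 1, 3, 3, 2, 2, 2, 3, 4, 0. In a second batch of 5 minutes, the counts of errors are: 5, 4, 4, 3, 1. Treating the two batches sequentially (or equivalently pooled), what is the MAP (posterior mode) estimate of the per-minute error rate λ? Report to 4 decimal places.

2.3113

With a Gamma(shape α, rate β) prior, the Poisson likelihood is conjugate: the posterior is Gamma(α + ΣXᵢ, β + n).
Batch 1: sum of counts S = 23 over n = 11 minutes.
After batch 1: Gamma(α+S, β+n) = Gamma(11.71+23, 5.94+11) = Gamma(34.71, 16.94).
Batch 2: sum of counts S = 17 over n = 5 minutes.
After batch 2: Gamma(α+S, β+n) = Gamma(34.71+17, 16.94+5) = Gamma(51.71, 21.94).
Mode of Gamma(α,β) for α≥1 is (α−1)/β = 50.71/21.94 = 2.3113.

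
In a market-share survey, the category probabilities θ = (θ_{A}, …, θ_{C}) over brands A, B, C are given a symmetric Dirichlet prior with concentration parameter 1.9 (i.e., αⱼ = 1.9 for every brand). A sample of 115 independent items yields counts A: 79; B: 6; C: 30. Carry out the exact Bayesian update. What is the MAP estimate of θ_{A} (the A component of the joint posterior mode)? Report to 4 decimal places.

0.6788

The Dirichlet prior is conjugate to the Multinomial likelihood: each posterior αⱼ = prior αⱼ + observed count nⱼ.
Posterior concentration: (80.9, 7.9, 31.9), total = 120.7.
Joint mode component: (α_{A}−1)/(Σα−K) = 79.9/117.7 = 0.6788.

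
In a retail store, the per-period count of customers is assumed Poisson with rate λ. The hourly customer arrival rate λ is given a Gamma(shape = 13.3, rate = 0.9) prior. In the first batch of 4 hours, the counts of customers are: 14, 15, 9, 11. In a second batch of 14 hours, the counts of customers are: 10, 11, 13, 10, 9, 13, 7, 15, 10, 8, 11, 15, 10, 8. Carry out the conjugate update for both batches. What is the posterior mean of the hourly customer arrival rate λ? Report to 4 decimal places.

11.2328

With a Gamma(shape α, rate β) prior, the Poisson likelihood is conjugate: the posterior is Gamma(α + ΣXᵢ, β + n).
Batch 1: sum of counts S = 49 over n = 4 hours.
After batch 1: Gamma(α+S, β+n) = Gamma(13.3+49, 0.9+4) = Gamma(62.3, 4.9).
Batch 2: sum of counts S = 150 over n = 14 hours.
After batch 2: Gamma(α+S, β+n) = Gamma(62.3+150, 4.9+14) = Gamma(212.3, 18.9).
Posterior mean = α/β = 212.3/18.9 = 11.2328.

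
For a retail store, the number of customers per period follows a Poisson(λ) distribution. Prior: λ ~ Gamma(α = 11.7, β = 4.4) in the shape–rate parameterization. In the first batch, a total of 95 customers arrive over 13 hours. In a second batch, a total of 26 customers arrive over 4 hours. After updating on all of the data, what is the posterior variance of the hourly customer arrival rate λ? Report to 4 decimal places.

With a Gamma(shape α, rate β) prior, the Poisson likelihood is conjugate: the posterior is Gamma(α + ΣXᵢ, β + n).
After batch 1: Gamma(α+S, β+n) = Gamma(11.7+95, 4.4+13) = Gamma(106.7, 17.4).
After batch 2: Gamma(α+S, β+n) = Gamma(106.7+26, 17.4+4) = Gamma(132.7, 21.4).
Var = α/β² = 132.7/21.4² = 0.2898.

0.2898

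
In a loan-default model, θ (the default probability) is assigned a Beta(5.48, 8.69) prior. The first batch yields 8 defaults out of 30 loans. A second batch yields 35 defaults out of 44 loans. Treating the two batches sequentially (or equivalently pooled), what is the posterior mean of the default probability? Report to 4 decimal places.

The Beta prior is conjugate to a Binomial/Bernoulli likelihood; the update adds successes to α and failures to β.
After batch 1: Beta(5.48+8, 8.69+22) = Beta(13.48, 30.69).
After batch 2: Beta(13.48+35, 30.69+9) = Beta(48.48, 39.69).
Posterior mean = α/(α+β) = 48.48/88.17 = 0.5498.

0.5498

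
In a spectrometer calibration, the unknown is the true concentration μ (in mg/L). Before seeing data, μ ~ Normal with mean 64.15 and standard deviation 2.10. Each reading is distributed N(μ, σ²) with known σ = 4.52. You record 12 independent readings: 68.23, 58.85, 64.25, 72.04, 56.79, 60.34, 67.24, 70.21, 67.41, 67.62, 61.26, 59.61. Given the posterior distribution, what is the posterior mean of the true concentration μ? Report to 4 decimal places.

64.3935

For Normal data with known variance σ², a Normal(μ₀, σ₀²) prior on μ is conjugate. Posterior precision = 1/σ₀² + n/σ²; posterior mean is the precision-weighted average of μ₀ and x̄.
Σxᵢ = 68.23 + 58.85 + 64.25 + 72.04 + 56.79 + 60.34 + 67.24 + 70.21 + 67.41 + 67.62 + 61.26 + 59.61 = 773.85, so n·x̄ = 773.85.
σ₀² = 2.10² = 4.41, σ² = 4.52² = 20.4304; σ² + n·σ₀² = 20.4304 + 12·4.41 = 73.3504.
Posterior mean = (μ₀/σ₀² + n·x̄/σ²)/(1/σ₀² + n/σ²) = (σ²·μ₀ + σ₀²·n·x̄)/(σ² + n·σ₀²) = (20.4304·64.15 + 4.41·773.85)/73.3504 = 4723.28866/73.3504 = 64.3935.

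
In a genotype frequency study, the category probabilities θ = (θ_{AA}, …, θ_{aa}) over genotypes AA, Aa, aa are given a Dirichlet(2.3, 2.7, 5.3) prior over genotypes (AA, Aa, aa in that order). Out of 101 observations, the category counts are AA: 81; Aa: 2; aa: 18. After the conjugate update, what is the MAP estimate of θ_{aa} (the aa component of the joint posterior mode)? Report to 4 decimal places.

The Dirichlet prior is conjugate to the Multinomial likelihood: each posterior αⱼ = prior αⱼ + observed count nⱼ.
Posterior concentration: (83.3, 4.7, 23.3), total = 111.3.
Joint mode component: (α_{aa}−1)/(Σα−K) = 22.3/108.3 = 0.2059.

0.2059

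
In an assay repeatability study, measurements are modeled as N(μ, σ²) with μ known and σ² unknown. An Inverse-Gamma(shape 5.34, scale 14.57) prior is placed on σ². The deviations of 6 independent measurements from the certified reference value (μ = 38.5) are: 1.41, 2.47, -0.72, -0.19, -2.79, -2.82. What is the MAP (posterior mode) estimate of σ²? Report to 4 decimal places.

2.8651

With known mean μ and an Inverse-Gamma(α, β) prior on σ², the Normal likelihood is conjugate: posterior is Inv-Gamma(α + n/2, β + Σ(xᵢ−μ)²/2).
Σ(xᵢ−μ)² = (1.41)² + (2.47)² + (-0.72)² + (-0.19)² + (-2.79)² + (-2.82)² = 24.3800.
Posterior: Inv-Gamma(5.34 + 6/2, 14.57 + 24.3800/2) = Inv-Gamma(8.34, 26.76000).
Mode = β/(α+1) = 26.76000/9.34 = 2.8651.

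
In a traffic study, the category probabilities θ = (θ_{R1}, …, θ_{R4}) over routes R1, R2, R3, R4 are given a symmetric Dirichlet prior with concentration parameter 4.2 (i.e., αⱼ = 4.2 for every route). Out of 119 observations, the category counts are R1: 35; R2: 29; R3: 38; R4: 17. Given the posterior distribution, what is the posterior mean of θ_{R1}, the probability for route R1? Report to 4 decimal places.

0.2887

The Dirichlet prior is conjugate to the Multinomial likelihood: each posterior αⱼ = prior αⱼ + observed count nⱼ.
Posterior concentration: (39.2, 33.2, 42.2, 21.2), total = 135.8.
E[θ_{R1}|data] = α_{R1}/Σα = 39.2/135.8 = 0.2887.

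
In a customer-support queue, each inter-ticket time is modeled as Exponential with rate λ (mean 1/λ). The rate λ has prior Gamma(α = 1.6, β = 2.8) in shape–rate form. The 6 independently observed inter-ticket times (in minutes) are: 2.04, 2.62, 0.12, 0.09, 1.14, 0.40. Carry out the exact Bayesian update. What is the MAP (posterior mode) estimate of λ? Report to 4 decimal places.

0.7166

With a Gamma(shape α, rate β) prior on the exponential rate λ, the posterior after n observations with total T = Σxᵢ is Gamma(α+n, β+T).
Sum of observations T = 6.41 minutes; n = 6.
Posterior: Gamma(1.6+6, 2.8+6.41) = Gamma(7.6, 9.21).
Mode = (α−1)/β = 0.7166.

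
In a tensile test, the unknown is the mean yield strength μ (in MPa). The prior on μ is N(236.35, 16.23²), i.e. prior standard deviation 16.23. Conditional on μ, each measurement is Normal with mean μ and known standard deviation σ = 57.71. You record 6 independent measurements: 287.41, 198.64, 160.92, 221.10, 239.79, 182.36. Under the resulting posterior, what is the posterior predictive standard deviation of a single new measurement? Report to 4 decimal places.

For Normal data with known variance σ², a Normal(μ₀, σ₀²) prior on μ is conjugate. Posterior precision = 1/σ₀² + n/σ²; posterior mean is the precision-weighted average of μ₀ and x̄.
σ₀² = 16.23² = 263.4129, σ² = 57.71² = 3330.4441; σ² + n·σ₀² = 3330.4441 + 6·263.4129 = 4910.9215.
Posterior precision = 1/σ₀² + n/σ² = 1/263.4129 + 6/3330.4441 = (σ² + n·σ₀²)/(σ₀²σ²) = 4910.9215/(263.4129·3330.4441); posterior variance σₙ² = σ₀²σ²/(σ² + n·σ₀²) = 263.4129·3330.4441/4910.9215 = 178.638966.
Predictive variance for one new observation = σₙ² + σ² = 263.4129·3330.4441/4910.9215 + 3330.4441 = σ²·(σ₀² + 4910.9215)/4910.9215 = 3330.4441·5174.3344/4910.9215 = 3509.083066; SD = √(3330.4441·5174.3344/4910.9215) = 59.2375.

59.2375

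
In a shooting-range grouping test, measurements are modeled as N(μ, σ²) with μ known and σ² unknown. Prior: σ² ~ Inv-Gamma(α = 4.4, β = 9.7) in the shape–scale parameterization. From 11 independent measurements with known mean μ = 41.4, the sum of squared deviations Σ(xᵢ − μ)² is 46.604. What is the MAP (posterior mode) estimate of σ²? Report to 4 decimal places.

3.0277

With known mean μ and an Inverse-Gamma(α, β) prior on σ², the Normal likelihood is conjugate: posterior is Inv-Gamma(α + n/2, β + Σ(xᵢ−μ)²/2).
Posterior: Inv-Gamma(4.4 + 11/2, 9.7 + 46.604/2) = Inv-Gamma(9.90, 33.0020).
Mode = β/(α+1) = 33.0020/10.90 = 3.0277.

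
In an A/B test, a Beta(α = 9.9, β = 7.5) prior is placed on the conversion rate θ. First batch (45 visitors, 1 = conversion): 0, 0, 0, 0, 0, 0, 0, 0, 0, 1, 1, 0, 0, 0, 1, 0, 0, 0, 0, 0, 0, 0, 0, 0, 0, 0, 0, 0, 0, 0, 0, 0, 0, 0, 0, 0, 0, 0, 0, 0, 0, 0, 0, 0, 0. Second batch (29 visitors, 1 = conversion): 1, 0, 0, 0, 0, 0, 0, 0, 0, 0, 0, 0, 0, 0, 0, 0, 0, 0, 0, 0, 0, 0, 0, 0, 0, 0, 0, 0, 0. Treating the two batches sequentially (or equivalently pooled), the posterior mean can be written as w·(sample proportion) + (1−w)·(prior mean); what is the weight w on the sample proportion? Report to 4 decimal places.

The Beta prior is conjugate to a Binomial/Bernoulli likelihood; the update adds successes to α and failures to β.
Total number of visitors: n = 45 + 29 = 74.
Posterior mean = (α₀+k)/(α₀+β₀+n) = [n/(α₀+β₀+n)]·(k/n) + [(α₀+β₀)/(α₀+β₀+n)]·α₀/(α₀+β₀), so only n and the prior enter the weight.
The weight on the data is w = n/(α₀+β₀+n) = 74/(9.9+7.5+74) = 74/91.4 = 0.8096.

0.8096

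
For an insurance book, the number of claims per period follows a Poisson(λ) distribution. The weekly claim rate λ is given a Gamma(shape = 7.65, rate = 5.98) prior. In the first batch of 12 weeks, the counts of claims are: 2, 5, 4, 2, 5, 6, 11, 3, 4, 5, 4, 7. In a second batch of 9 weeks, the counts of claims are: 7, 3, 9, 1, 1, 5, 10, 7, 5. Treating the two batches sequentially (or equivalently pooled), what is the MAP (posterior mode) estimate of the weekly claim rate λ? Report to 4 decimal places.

With a Gamma(shape α, rate β) prior, the Poisson likelihood is conjugate: the posterior is Gamma(α + ΣXᵢ, β + n).
Batch 1: sum of counts S = 58 over n = 12 weeks.
After batch 1: Gamma(α+S, β+n) = Gamma(7.65+58, 5.98+12) = Gamma(65.65, 17.98).
Batch 2: sum of counts S = 48 over n = 9 weeks.
After batch 2: Gamma(α+S, β+n) = Gamma(65.65+48, 17.98+9) = Gamma(113.65, 26.98).
Mode of Gamma(α,β) for α≥1 is (α−1)/β = 112.65/26.98 = 4.1753.

4.1753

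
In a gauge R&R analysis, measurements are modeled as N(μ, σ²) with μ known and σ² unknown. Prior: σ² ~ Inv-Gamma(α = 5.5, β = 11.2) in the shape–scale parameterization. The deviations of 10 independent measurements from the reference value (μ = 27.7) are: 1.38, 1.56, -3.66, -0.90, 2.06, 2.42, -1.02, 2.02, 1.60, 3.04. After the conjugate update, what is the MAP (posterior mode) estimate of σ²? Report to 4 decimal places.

With known mean μ and an Inverse-Gamma(α, β) prior on σ², the Normal likelihood is conjugate: posterior is Inv-Gamma(α + n/2, β + Σ(xᵢ−μ)²/2).
Σ(xᵢ−μ)² = (1.38)² + (1.56)² + (-3.66)² + (-0.90)² + (2.06)² + (2.42)² + (-1.02)² + (2.02)² + (1.60)² + (3.04)² = 45.5660.
Posterior: Inv-Gamma(5.5 + 10/2, 11.2 + 45.5660/2) = Inv-Gamma(10.50, 33.98300).
Mode = β/(α+1) = 33.98300/11.50 = 2.9550.

2.9550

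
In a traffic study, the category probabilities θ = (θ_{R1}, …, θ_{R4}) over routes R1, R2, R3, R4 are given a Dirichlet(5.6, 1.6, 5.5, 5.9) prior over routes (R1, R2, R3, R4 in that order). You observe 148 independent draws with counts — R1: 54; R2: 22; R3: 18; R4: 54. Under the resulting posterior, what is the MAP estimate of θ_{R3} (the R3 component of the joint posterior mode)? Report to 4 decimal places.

0.1384

The Dirichlet prior is conjugate to the Multinomial likelihood: each posterior αⱼ = prior αⱼ + observed count nⱼ.
Posterior concentration: (59.6, 23.6, 23.5, 59.9), total = 166.6.
Joint mode component: (α_{R3}−1)/(Σα−K) = 22.5/162.6 = 0.1384.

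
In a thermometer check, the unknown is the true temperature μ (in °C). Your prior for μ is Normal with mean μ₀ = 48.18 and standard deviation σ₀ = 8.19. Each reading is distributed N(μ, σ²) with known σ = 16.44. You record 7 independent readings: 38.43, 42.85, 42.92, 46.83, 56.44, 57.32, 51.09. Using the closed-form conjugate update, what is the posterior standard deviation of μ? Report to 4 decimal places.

4.9502

For Normal data with known variance σ², a Normal(μ₀, σ₀²) prior on μ is conjugate. Posterior precision = 1/σ₀² + n/σ²; posterior mean is the precision-weighted average of μ₀ and x̄.
σ₀² = 8.19² = 67.0761, σ² = 16.44² = 270.2736; σ² + n·σ₀² = 270.2736 + 7·67.0761 = 739.8063.
Posterior precision = 1/σ₀² + n/σ² = 1/67.0761 + 7/270.2736 = (σ² + n·σ₀²)/(σ₀²σ²) = 739.8063/(67.0761·270.2736); posterior variance σₙ² = σ₀²σ²/(σ² + n·σ₀²) = 67.0761·270.2736/739.8063 = 24.504927.
Posterior SD = √σₙ² = √(67.0761·270.2736/739.8063) = 4.9502.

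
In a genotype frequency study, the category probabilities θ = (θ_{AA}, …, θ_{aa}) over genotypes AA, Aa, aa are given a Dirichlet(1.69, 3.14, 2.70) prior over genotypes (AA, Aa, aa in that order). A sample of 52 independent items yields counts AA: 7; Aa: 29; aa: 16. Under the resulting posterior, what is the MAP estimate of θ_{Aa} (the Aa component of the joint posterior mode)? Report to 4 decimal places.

The Dirichlet prior is conjugate to the Multinomial likelihood: each posterior αⱼ = prior αⱼ + observed count nⱼ.
Posterior concentration: (8.69, 32.14, 18.70), total = 59.53.
Joint mode component: (α_{Aa}−1)/(Σα−K) = 31.14/56.53 = 0.5509.

0.5509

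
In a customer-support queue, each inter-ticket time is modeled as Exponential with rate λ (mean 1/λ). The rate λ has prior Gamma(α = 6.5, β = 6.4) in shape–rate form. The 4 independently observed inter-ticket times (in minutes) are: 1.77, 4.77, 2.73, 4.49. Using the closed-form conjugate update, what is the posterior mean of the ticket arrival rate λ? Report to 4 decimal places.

With a Gamma(shape α, rate β) prior on the exponential rate λ, the posterior after n observations with total T = Σxᵢ is Gamma(α+n, β+T).
Sum of observations T = 13.76 minutes; n = 4.
Posterior: Gamma(6.5+4, 6.4+13.76) = Gamma(10.5, 20.16).
Posterior mean of λ = α/β = 10.5/20.16 = 0.5208.

0.5208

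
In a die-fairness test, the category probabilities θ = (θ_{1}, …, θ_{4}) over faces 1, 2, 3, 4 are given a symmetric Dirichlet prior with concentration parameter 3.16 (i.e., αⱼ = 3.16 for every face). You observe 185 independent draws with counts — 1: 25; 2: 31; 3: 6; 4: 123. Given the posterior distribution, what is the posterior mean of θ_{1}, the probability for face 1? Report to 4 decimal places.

The Dirichlet prior is conjugate to the Multinomial likelihood: each posterior αⱼ = prior αⱼ + observed count nⱼ.
Posterior concentration: (28.16, 34.16, 9.16, 126.16), total = 197.64.
E[θ_{1}|data] = α_{1}/Σα = 28.16/197.64 = 0.1425.

0.1425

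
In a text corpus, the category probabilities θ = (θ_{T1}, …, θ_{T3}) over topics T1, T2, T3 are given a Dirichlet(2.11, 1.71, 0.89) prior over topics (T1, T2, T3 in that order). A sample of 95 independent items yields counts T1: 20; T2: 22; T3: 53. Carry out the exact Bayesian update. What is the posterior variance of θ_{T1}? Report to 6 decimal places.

0.001714

The Dirichlet prior is conjugate to the Multinomial likelihood: each posterior αⱼ = prior αⱼ + observed count nⱼ.
Posterior concentration: (22.11, 23.71, 53.89), total = 99.71.
Var[θ_j] = α_j(Σα−α_j)/((Σα)²(Σα+1)) = 22.11·77.60/(99.71²·100.71) = 0.001714.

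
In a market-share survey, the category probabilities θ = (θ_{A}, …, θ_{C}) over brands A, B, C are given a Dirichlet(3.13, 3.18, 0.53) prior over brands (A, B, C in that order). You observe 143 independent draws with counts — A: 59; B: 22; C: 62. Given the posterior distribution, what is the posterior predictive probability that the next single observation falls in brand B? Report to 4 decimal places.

0.1680

The Dirichlet prior is conjugate to the Multinomial likelihood: each posterior αⱼ = prior αⱼ + observed count nⱼ.
Posterior concentration: (62.13, 25.18, 62.53), total = 149.84.
P(next = B | data) = α_{B}/Σα = 0.1680.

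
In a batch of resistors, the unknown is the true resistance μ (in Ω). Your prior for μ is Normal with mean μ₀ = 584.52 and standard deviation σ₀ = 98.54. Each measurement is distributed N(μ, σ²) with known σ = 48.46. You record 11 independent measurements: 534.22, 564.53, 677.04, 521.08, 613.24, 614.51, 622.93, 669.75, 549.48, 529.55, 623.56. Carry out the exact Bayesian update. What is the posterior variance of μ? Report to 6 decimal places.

208.895521

For Normal data with known variance σ², a Normal(μ₀, σ₀²) prior on μ is conjugate. Posterior precision = 1/σ₀² + n/σ²; posterior mean is the precision-weighted average of μ₀ and x̄.
σ₀² = 98.54² = 9710.1316, σ² = 48.46² = 2348.3716; σ² + n·σ₀² = 2348.3716 + 11·9710.1316 = 109159.8192.
Posterior precision = 1/σ₀² + n/σ² = 1/9710.1316 + 11/2348.3716 = (σ² + n·σ₀²)/(σ₀²σ²) = 109159.8192/(9710.1316·2348.3716); posterior variance σₙ² = σ₀²σ²/(σ² + n·σ₀²) = 9710.1316·2348.3716/109159.8192 = 208.895521.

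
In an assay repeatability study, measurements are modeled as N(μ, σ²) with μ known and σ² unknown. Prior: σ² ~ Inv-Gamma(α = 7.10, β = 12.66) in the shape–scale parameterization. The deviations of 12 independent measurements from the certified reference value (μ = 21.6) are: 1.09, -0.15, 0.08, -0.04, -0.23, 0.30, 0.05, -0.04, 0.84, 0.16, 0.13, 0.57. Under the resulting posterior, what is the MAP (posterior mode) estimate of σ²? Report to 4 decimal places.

With known mean μ and an Inverse-Gamma(α, β) prior on σ², the Normal likelihood is conjugate: posterior is Inv-Gamma(α + n/2, β + Σ(xᵢ−μ)²/2).
Σ(xᵢ−μ)² = (1.09)² + (-0.15)² + (0.08)² + (-0.04)² + (-0.23)² + (0.30)² + (0.05)² + (-0.04)² + (0.84)² + (0.16)² + (0.13)² + (0.57)² = 2.4386.
Posterior: Inv-Gamma(7.10 + 12/2, 12.66 + 2.4386/2) = Inv-Gamma(13.10, 13.87930).
Mode = β/(α+1) = 13.87930/14.10 = 0.9843.

0.9843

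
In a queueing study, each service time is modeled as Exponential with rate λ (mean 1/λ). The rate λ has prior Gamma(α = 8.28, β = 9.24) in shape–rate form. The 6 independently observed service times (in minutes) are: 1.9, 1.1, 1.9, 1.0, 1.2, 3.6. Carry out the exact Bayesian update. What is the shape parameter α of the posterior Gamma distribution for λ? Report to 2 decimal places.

14.28

With a Gamma(shape α, rate β) prior on the exponential rate λ, the posterior after n observations with total T = Σxᵢ is Gamma(α+n, β+T).
Sum of observations T = 10.7 minutes; n = 6.
Posterior: Gamma(8.28+6, 9.24+10.7) = Gamma(14.28, 19.94).
Posterior α = 14.28.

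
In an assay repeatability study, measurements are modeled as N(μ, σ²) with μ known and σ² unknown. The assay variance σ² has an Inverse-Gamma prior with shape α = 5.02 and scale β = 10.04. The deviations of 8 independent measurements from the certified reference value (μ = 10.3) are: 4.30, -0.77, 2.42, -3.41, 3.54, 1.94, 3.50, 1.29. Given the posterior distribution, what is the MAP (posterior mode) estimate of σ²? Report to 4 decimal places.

With known mean μ and an Inverse-Gamma(α, β) prior on σ², the Normal likelihood is conjugate: posterior is Inv-Gamma(α + n/2, β + Σ(xᵢ−μ)²/2).
Σ(xᵢ−μ)² = (4.30)² + (-0.77)² + (2.42)² + (-3.41)² + (3.54)² + (1.94)² + (3.50)² + (1.29)² = 66.7767.
Posterior: Inv-Gamma(5.02 + 8/2, 10.04 + 66.7767/2) = Inv-Gamma(9.02, 43.42835).
Mode = β/(α+1) = 43.42835/10.02 = 4.3342.

4.3342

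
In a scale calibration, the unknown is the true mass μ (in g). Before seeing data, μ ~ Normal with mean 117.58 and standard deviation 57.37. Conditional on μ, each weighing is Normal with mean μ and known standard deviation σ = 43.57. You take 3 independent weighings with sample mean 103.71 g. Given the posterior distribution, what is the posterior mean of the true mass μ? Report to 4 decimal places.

105.9466

For Normal data with known variance σ², a Normal(μ₀, σ₀²) prior on μ is conjugate. Posterior precision = 1/σ₀² + n/σ²; posterior mean is the precision-weighted average of μ₀ and x̄.
n·x̄ = 3·103.71 = 311.13.
σ₀² = 57.37² = 3291.3169, σ² = 43.57² = 1898.3449; σ² + n·σ₀² = 1898.3449 + 3·3291.3169 = 11772.2956.
Posterior mean = (μ₀/σ₀² + n·x̄/σ²)/(1/σ₀² + n/σ²) = (σ²·μ₀ + σ₀²·n·x̄)/(σ² + n·σ₀²) = (1898.3449·117.58 + 3291.3169·311.13)/11772.2956 = 1247234.820439/11772.2956 = 105.9466.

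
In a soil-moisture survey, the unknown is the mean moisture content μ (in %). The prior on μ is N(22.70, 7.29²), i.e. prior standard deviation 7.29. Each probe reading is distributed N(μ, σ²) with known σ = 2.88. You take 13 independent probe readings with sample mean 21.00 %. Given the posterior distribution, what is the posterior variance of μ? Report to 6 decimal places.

0.630462

For Normal data with known variance σ², a Normal(μ₀, σ₀²) prior on μ is conjugate. Posterior precision = 1/σ₀² + n/σ²; posterior mean is the precision-weighted average of μ₀ and x̄.
σ₀² = 7.29² = 53.1441, σ² = 2.88² = 8.2944; σ² + n·σ₀² = 8.2944 + 13·53.1441 = 699.1677.
Posterior precision = 1/σ₀² + n/σ² = 1/53.1441 + 13/8.2944 = (σ² + n·σ₀²)/(σ₀²σ²) = 699.1677/(53.1441·8.2944); posterior variance σₙ² = σ₀²σ²/(σ² + n·σ₀²) = 53.1441·8.2944/699.1677 = 0.630462.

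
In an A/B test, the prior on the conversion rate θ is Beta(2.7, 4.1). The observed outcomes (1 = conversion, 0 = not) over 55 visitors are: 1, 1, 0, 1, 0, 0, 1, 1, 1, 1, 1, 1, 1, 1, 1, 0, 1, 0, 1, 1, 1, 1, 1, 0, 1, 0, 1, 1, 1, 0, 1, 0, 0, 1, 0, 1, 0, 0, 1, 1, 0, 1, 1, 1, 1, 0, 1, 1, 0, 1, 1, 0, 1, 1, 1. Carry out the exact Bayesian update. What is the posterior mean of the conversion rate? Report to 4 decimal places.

The Beta prior is conjugate to a Binomial/Bernoulli likelihood; the update adds successes to α and failures to β.
Posterior: Beta(α+k, β+n−k) = Beta(2.7+38, 4.1+17) = Beta(40.7, 21.1).
Posterior mean = α/(α+β) = 40.7/61.8 = 0.6586.

0.6586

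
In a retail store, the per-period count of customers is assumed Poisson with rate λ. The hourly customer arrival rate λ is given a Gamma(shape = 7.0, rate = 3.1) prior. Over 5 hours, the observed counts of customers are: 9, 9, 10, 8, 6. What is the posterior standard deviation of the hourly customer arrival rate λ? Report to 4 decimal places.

0.8642

With a Gamma(shape α, rate β) prior, the Poisson likelihood is conjugate: the posterior is Gamma(α + ΣXᵢ, β + n).
Sum of counts S = 42 over n = 5 hours.
Posterior: Gamma(α+S, β+n) = Gamma(7.0+42, 3.1+5) = Gamma(49.0, 8.1).
SD = √α/β = √49.0/8.1 = 0.8642.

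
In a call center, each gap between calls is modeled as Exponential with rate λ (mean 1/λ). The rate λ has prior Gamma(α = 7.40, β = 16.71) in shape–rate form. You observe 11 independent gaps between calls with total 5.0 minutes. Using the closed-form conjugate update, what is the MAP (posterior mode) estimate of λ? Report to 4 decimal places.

With a Gamma(shape α, rate β) prior on the exponential rate λ, the posterior after n observations with total T = Σxᵢ is Gamma(α+n, β+T).
Posterior: Gamma(7.40+11, 16.71+5.0) = Gamma(18.40, 21.71).
Mode = (α−1)/β = 0.8015.

0.8015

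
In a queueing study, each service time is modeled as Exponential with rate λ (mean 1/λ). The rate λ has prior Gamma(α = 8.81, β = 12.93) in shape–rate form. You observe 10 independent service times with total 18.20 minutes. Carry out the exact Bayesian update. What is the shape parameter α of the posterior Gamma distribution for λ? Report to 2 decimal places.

With a Gamma(shape α, rate β) prior on the exponential rate λ, the posterior after n observations with total T = Σxᵢ is Gamma(α+n, β+T).
Posterior: Gamma(8.81+10, 12.93+18.20) = Gamma(18.81, 31.13).
Posterior α = 18.81.

18.81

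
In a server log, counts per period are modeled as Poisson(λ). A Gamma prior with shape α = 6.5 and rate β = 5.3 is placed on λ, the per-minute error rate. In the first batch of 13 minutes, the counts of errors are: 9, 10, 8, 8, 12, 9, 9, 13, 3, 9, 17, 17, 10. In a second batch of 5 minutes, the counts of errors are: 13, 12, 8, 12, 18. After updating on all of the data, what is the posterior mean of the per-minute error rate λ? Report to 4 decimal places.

8.7339

With a Gamma(shape α, rate β) prior, the Poisson likelihood is conjugate: the posterior is Gamma(α + ΣXᵢ, β + n).
Batch 1: sum of counts S = 134 over n = 13 minutes.
After batch 1: Gamma(α+S, β+n) = Gamma(6.5+134, 5.3+13) = Gamma(140.5, 18.3).
Batch 2: sum of counts S = 63 over n = 5 minutes.
After batch 2: Gamma(α+S, β+n) = Gamma(140.5+63, 18.3+5) = Gamma(203.5, 23.3).
Posterior mean = α/β = 203.5/23.3 = 8.7339.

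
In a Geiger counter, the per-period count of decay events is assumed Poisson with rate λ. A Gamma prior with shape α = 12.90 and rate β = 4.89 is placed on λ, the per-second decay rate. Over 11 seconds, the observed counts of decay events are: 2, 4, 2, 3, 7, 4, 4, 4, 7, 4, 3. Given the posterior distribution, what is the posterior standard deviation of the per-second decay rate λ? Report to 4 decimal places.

0.4747

With a Gamma(shape α, rate β) prior, the Poisson likelihood is conjugate: the posterior is Gamma(α + ΣXᵢ, β + n).
Sum of counts S = 44 over n = 11 seconds.
Posterior: Gamma(α+S, β+n) = Gamma(12.90+44, 4.89+11) = Gamma(56.90, 15.89).
SD = √α/β = √56.90/15.89 = 0.4747.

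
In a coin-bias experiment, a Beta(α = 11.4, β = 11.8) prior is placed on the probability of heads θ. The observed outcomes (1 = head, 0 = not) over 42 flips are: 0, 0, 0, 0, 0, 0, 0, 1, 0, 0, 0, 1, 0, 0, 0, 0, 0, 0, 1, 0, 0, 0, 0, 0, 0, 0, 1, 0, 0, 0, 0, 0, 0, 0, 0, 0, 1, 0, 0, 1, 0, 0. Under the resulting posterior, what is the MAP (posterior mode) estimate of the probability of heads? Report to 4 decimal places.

The Beta prior is conjugate to a Binomial/Bernoulli likelihood; the update adds successes to α and failures to β.
Posterior: Beta(α+k, β+n−k) = Beta(11.4+6, 11.8+36) = Beta(17.4, 47.8).
Mode of Beta(a,b) for a,b>1 is (a−1)/(a+b−2) = 16.4/63.2 = 0.2595.

0.2595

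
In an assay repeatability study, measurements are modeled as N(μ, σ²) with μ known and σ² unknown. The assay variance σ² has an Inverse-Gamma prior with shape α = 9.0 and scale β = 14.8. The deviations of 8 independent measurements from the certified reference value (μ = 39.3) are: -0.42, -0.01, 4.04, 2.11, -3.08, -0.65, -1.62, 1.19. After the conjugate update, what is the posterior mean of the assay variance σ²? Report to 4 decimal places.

With known mean μ and an Inverse-Gamma(α, β) prior on σ², the Normal likelihood is conjugate: posterior is Inv-Gamma(α + n/2, β + Σ(xᵢ−μ)²/2).
Σ(xᵢ−μ)² = (-0.42)² + (-0.01)² + (4.04)² + (2.11)² + (-3.08)² + (-0.65)² + (-1.62)² + (1.19)² = 34.8996.
Posterior: Inv-Gamma(9.0 + 8/2, 14.8 + 34.8996/2) = Inv-Gamma(13.00, 32.24980).
E[σ²|data] = β/(α−1) = 32.24980/12.00 = 2.6875.

2.6875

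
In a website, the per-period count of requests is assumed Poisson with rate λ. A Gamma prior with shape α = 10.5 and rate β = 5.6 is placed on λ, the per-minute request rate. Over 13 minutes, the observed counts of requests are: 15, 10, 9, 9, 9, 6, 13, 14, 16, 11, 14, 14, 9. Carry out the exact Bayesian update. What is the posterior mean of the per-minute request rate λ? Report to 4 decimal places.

8.5753

With a Gamma(shape α, rate β) prior, the Poisson likelihood is conjugate: the posterior is Gamma(α + ΣXᵢ, β + n).
Sum of counts S = 149 over n = 13 minutes.
Posterior: Gamma(α+S, β+n) = Gamma(10.5+149, 5.6+13) = Gamma(159.5, 18.6).
Posterior mean = α/β = 159.5/18.6 = 8.5753.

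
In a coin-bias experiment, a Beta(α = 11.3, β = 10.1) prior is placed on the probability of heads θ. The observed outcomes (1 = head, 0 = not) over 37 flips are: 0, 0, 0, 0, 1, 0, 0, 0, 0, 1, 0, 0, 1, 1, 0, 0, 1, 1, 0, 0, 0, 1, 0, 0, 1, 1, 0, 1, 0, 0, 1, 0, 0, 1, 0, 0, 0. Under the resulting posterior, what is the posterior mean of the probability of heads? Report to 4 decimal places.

0.3990

The Beta prior is conjugate to a Binomial/Bernoulli likelihood; the update adds successes to α and failures to β.
Posterior: Beta(α+k, β+n−k) = Beta(11.3+12, 10.1+25) = Beta(23.3, 35.1).
Posterior mean = α/(α+β) = 23.3/58.4 = 0.3990.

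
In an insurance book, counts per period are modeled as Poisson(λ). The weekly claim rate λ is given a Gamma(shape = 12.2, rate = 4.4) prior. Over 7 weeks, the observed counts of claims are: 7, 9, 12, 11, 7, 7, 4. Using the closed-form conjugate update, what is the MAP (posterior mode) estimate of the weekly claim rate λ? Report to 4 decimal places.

With a Gamma(shape α, rate β) prior, the Poisson likelihood is conjugate: the posterior is Gamma(α + ΣXᵢ, β + n).
Sum of counts S = 57 over n = 7 weeks.
Posterior: Gamma(α+S, β+n) = Gamma(12.2+57, 4.4+7) = Gamma(69.2, 11.4).
Mode of Gamma(α,β) for α≥1 is (α−1)/β = 68.2/11.4 = 5.9825.

5.9825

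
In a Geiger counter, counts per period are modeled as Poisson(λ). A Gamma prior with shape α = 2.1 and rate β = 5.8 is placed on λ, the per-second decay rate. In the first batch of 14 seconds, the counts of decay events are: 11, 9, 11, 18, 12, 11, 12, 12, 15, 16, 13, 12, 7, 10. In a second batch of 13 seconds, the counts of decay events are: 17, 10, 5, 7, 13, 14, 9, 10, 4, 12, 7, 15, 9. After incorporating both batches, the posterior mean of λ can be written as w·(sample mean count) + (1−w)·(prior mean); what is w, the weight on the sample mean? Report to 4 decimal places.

0.8232

With a Gamma(shape α, rate β) prior, the Poisson likelihood is conjugate: the posterior is Gamma(α + ΣXᵢ, β + n).
Total number of seconds: n = 14 + 13 = 27.
Posterior mean = (α₀+S)/(β₀+n) = [n/(β₀+n)]·(S/n) + [β₀/(β₀+n)]·(α₀/β₀), so only n and β₀ enter the weight.
Weight on data w = n/(β₀+n) = 27/(5.8+27) = 27/32.8 = 0.8232.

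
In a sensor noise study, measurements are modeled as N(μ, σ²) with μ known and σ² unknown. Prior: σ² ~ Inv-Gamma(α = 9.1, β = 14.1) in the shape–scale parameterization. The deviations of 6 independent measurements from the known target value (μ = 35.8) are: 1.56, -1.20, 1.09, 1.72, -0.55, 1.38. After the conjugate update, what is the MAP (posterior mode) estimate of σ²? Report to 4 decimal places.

With known mean μ and an Inverse-Gamma(α, β) prior on σ², the Normal likelihood is conjugate: posterior is Inv-Gamma(α + n/2, β + Σ(xᵢ−μ)²/2).
Σ(xᵢ−μ)² = (1.56)² + (-1.20)² + (1.09)² + (1.72)² + (-0.55)² + (1.38)² = 10.2270.
Posterior: Inv-Gamma(9.1 + 6/2, 14.1 + 10.2270/2) = Inv-Gamma(12.10, 19.21350).
Mode = β/(α+1) = 19.21350/13.10 = 1.4667.

1.4667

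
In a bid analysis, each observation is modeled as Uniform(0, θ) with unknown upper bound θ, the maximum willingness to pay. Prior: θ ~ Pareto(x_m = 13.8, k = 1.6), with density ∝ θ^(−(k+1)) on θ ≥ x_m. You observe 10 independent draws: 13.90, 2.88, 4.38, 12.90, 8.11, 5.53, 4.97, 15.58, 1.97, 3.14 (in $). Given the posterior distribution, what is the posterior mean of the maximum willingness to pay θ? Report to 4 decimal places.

A Pareto(scale x_m, shape k) prior on the upper bound θ of Uniform(0, θ) is conjugate: posterior is Pareto(max(x_m, max xᵢ), k + n).
Sample maximum = 15.58; prior scale x_m = 13.8 → posterior scale = max = 15.58.
Posterior shape = 1.6 + 10 = 11.6.
E[θ|data] = k·x_m/(k−1) = 11.6·15.58/10.6 = 17.0498.

17.0498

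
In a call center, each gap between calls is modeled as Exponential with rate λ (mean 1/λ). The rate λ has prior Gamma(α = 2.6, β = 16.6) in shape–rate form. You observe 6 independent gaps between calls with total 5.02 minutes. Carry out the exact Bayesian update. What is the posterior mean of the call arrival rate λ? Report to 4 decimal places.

With a Gamma(shape α, rate β) prior on the exponential rate λ, the posterior after n observations with total T = Σxᵢ is Gamma(α+n, β+T).
Posterior: Gamma(2.6+6, 16.6+5.02) = Gamma(8.6, 21.62).
Posterior mean of λ = α/β = 8.6/21.62 = 0.3978.

0.3978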